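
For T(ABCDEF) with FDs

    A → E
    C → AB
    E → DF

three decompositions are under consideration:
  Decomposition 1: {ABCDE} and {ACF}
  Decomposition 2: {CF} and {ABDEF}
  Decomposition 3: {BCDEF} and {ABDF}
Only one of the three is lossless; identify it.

Decomposition 1: common = {AC}, closure = {ABCDEF} → lossless.
Decomposition 2: common = {F}, closure = {F} → lossy.
Decomposition 3: common = {BDF}, closure = {BDF} → lossy.

Decomposition 1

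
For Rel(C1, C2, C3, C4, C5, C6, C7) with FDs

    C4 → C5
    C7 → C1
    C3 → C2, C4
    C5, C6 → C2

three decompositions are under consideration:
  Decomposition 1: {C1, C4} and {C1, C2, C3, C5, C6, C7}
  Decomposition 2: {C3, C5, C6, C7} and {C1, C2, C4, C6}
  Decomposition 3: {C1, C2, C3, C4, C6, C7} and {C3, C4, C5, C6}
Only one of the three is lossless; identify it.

Decomposition 3

Decomposition 1: common = {C1}, closure = {C1} → lossy.
Decomposition 2: common = {C6}, closure = {C6} → lossy.
Decomposition 3: common = {C3, C4, C6}, closure = {C2, C3, C4, C5, C6} → lossless.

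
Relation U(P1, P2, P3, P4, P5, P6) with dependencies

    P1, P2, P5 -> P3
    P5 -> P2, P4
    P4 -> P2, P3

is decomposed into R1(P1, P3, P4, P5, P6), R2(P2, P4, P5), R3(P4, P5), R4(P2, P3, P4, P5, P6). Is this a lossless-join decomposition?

Yes

Chase test. Columns are P1, P2, P3, P4, P5, P6; row i has aⱼ where attribute j ∈ Ri, else bᵢⱼ.
Initial tableau (one row per fragment):
  row 1: a1 b12 a3 a4 a5 a6
  row 2: b21 a2 b23 a4 a5 b26
  row 3: b31 b32 b33 a4 a5 b36
  row 4: b41 a2 a3 a4 a5 a6
Rows 1 and 2 agree on P5; apply P5→P2, P4 and equate their P2, P4 entries.
Rows 1 and 3 agree on P5; apply P5→P2, P4 and equate their P2, P4 entries.
Rows 1 and 2 agree on P4; apply P4→P2, P3 and equate their P2, P3 entries.
Rows 1 and 3 agree on P4; apply P4→P2, P3 and equate their P2, P3 entries.
Row 1 is now all distinguished symbols — the join is lossless.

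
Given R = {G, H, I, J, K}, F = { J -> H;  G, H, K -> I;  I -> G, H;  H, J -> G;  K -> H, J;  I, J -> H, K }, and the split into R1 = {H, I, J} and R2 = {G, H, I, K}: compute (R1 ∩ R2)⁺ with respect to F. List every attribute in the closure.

R1 ∩ R2 = {H, I}.
I → G, H applies, adding G
Closure: {G, H, I}.

G, H, I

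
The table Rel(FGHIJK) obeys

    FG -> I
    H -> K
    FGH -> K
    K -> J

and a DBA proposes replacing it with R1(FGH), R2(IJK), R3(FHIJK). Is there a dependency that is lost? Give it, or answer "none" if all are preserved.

FG -> I

Check FG → I: no single fragment contains all of {FGI}, and the restricted closure of {FG} across the fragments never reaches {I}.
H → K is preserved.
FGH → K is preserved.
K → J is preserved.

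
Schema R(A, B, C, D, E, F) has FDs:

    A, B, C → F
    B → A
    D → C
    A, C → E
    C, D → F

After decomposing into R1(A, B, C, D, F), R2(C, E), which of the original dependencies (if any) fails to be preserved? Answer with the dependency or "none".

A, C → E

Check A, C → E: no single fragment contains all of {A, C, E}, and the restricted closure of {A, C} across the fragments never reaches {E}.
A, B, C → F is preserved.
B → A is preserved.
D → C is preserved.
C, D → F is preserved.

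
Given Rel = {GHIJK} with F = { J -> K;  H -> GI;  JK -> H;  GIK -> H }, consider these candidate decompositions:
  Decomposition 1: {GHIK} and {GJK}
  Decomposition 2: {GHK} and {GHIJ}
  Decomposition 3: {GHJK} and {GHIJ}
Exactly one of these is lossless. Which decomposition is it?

Decomposition 1: common = {GK}, closure = {GK} → lossy.
Decomposition 2: common = {GH}, closure = {GHI} → lossy.
Decomposition 3: common = {GHJ}, closure = {GHIJK} → lossless.

Decomposition 3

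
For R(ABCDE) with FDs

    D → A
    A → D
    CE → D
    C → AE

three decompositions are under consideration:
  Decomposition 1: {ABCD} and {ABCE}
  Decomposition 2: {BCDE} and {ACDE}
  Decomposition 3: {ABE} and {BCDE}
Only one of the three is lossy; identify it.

Decomposition 3

Decomposition 1: common = {ABC}, closure = {ABCDE} → lossless.
Decomposition 2: common = {CDE}, closure = {ACDE} → lossless.
Decomposition 3: common = {BE}, closure = {BE} → lossy.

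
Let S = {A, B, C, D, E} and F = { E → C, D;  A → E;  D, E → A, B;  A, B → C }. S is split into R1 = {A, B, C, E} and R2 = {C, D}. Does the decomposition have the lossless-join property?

Common attributes: R1 ∩ R2 = {C}.
No dependency enlarges {C}, so (C)⁺ = {C}.
The closure contains neither all of R1 = {A, B, C, E} nor all of R2 = {C, D}, so the common attributes are not a superkey of either fragment. The join is lossy.

No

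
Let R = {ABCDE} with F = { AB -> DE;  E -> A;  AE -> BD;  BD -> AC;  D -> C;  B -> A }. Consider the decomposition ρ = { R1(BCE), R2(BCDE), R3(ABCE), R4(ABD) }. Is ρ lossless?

Chase test. Columns are ABCDE; row i has aⱼ where attribute j ∈ Ri, else bᵢⱼ.
Initial tableau (one row per fragment):
  row 1: b11 a2 a3 b14 a5
  row 2: b21 a2 a3 a4 a5
  row 3: a1 a2 a3 b34 a5
  row 4: a1 a2 b43 a4 b45
Rows 3 and 4 agree on AB; apply AB→DE and equate their DE entries.
Rows 1 and 2 agree on E; apply E→A and equate their A entries.
Rows 1 and 3 agree on E; apply E→A and equate their A entries.
Rows 1 and 2 agree on AE; apply AE→BD and equate their BD entries.
Rows 1 and 4 agree on BD; apply BD→AC and equate their AC entries.
Row 1 is now all distinguished symbols — the join is lossless.

Yes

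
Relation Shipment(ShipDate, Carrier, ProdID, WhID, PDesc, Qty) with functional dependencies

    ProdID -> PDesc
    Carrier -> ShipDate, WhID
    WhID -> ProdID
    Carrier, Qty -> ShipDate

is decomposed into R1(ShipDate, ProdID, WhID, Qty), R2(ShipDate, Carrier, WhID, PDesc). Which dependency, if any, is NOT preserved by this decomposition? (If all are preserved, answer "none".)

ProdID -> PDesc

Check ProdID → PDesc: no single fragment contains all of {ProdID, PDesc}, and the restricted closure of {ProdID} across the fragments never reaches {PDesc}.
Carrier → ShipDate, WhID is preserved.
WhID → ProdID is preserved.
Carrier, Qty → ShipDate is preserved.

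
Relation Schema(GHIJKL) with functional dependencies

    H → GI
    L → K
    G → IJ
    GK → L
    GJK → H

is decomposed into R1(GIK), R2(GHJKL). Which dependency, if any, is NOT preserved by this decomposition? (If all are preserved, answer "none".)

none

H → GI: restricted closure across fragments reaches GI.
L → K lies within R2.
G → IJ: restricted closure across fragments reaches IJ.
GK → L lies within R2.
GJK → H lies within R2.
Every dependency is enforceable on the fragments, so the decomposition is dependency-preserving.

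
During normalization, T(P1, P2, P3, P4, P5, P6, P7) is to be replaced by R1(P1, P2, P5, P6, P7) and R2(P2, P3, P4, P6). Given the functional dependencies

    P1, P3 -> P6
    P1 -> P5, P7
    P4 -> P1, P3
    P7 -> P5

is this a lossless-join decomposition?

Common attributes: R1 ∩ R2 = {P2, P6}.
No dependency enlarges {P2, P6}, so (P2, P6)⁺ = {P2, P6}.
The closure contains neither all of R1 = {P1, P2, P5, P6, P7} nor all of R2 = {P2, P3, P4, P6}, so the common attributes are not a superkey of either fragment. The join is lossy.

No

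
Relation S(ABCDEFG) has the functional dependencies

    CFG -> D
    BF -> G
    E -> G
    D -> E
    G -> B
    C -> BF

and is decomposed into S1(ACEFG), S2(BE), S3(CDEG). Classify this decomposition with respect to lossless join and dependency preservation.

Lossless test (chase): Rows 1 and 2 agree on E; apply E→G and equate their G entries. Rows 1 and 2 agree on G; apply G→B and equate their B entries. Rows 1 and 3 agree on G; apply G→B and equate their B entries. Rows 1 and 3 agree on C; apply C→BF and equate their BF entries. Rows 1 and 3 agree on CFG; apply CFG→D and equate their D entries. Row 1 is now all distinguished symbols — the join is lossless.
Dependency preservation: the restricted closure of {BF} across the fragments never reaches {G}, so BF → G cannot be enforced without a join — not preserved.

lossless but not dependency-preserving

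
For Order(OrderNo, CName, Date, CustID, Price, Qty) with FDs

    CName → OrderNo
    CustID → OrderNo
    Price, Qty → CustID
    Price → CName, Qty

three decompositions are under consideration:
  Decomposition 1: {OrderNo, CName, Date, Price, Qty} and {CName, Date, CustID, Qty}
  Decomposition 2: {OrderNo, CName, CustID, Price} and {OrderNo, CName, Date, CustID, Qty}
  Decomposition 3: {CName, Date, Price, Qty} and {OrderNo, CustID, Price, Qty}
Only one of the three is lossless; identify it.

Decomposition 3

Decomposition 1: common = {CName, Date, Qty}, closure = {OrderNo, CName, Date, Qty} → lossy.
Decomposition 2: common = {OrderNo, CName, CustID}, closure = {OrderNo, CName, CustID} → lossy.
Decomposition 3: common = {Price, Qty}, closure = {OrderNo, CName, CustID, Price, Qty} → lossless.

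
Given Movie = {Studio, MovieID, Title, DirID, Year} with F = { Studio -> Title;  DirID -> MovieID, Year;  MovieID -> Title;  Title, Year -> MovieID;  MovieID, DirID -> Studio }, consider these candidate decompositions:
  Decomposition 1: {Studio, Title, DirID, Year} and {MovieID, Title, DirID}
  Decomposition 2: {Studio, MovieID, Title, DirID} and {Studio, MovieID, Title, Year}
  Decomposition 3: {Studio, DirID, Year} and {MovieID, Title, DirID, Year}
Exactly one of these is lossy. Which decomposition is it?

Decomposition 1: common = {Title, DirID}, closure = {Studio, MovieID, Title, DirID, Year} → lossless.
Decomposition 2: common = {Studio, MovieID, Title}, closure = {Studio, MovieID, Title} → lossy.
Decomposition 3: common = {DirID, Year}, closure = {Studio, MovieID, Title, DirID, Year} → lossless.

Decomposition 2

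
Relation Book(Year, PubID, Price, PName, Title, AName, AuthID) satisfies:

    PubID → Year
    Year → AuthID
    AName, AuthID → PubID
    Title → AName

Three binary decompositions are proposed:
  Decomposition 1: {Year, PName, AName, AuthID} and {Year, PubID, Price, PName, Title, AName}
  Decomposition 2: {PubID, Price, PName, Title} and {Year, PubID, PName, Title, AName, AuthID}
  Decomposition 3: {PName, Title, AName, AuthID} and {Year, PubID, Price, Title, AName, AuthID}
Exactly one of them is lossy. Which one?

Decomposition 1: common = {Year, PName, AName}, closure = {Year, PubID, PName, AName, AuthID} → lossless.
Decomposition 2: common = {PubID, PName, Title}, closure = {Year, PubID, PName, Title, AName, AuthID} → lossless.
Decomposition 3: common = {Title, AName, AuthID}, closure = {Year, PubID, Title, AName, AuthID} → lossy.

Decomposition 3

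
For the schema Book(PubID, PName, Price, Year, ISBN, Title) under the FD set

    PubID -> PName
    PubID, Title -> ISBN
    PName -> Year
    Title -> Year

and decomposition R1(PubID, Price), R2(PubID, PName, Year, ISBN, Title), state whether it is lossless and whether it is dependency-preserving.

Lossless test: (PubID)⁺ = {PubID, PName, Year}, which is a superkey of neither fragment — lossy.
Dependency preservation: every FD's attributes lie within a single fragment, so each can be enforced locally — preserved.

lossy but dependency-preserving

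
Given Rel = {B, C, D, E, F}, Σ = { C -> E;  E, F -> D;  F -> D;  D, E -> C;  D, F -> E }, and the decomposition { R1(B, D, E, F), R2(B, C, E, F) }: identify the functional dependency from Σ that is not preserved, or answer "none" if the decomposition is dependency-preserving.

D, E -> C

Check D, E → C: no single fragment contains all of {C, D, E}, and the restricted closure of {D, E} across the fragments never reaches {C}.
C → E is preserved.
E, F → D is preserved.
F → D is preserved.
D, F → E is preserved.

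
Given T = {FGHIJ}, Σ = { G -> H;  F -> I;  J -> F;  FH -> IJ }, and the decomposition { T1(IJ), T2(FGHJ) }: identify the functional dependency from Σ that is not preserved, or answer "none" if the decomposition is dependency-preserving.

Check F → I: no single fragment contains all of {FI}, and the restricted closure of {F} across the fragments never reaches {I}.
G → H is preserved.
J → F is preserved.
FH → IJ is preserved.

F -> I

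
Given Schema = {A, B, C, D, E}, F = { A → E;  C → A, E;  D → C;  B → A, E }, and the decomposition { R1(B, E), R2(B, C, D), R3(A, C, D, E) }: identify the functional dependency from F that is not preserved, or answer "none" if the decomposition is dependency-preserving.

Check B → A, E: no single fragment contains all of {A, B, E}, and the restricted closure of {B} across the fragments never reaches {A, E}.
A → E is preserved.
C → A, E is preserved.
D → C is preserved.

B → A, E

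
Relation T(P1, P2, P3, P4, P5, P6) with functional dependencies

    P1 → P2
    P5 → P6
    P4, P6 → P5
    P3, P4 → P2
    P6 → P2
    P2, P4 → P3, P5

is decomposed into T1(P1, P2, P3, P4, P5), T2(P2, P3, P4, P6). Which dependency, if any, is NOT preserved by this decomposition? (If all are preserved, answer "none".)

P5 → P6

Check P5 → P6: no single fragment contains all of {P5, P6}, and the restricted closure of {P5} across the fragments never reaches {P6}.
P1 → P2 is preserved.
P4, P6 → P5 is preserved.
P3, P4 → P2 is preserved.
P6 → P2 is preserved.
P2, P4 → P3, P5 is preserved.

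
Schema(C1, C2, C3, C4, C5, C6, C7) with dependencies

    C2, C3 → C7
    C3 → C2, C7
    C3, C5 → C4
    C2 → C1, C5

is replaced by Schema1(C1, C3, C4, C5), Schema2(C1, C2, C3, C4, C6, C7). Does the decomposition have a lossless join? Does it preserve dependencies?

lossless but not dependency-preserving

Lossless test: (C1, C3, C4)⁺ = {C1, C2, C3, C4, C5, C7}, which contains all of one fragment — lossless.
Dependency preservation: the restricted closure of {C2} across the fragments never reaches {C1, C5}, so C2 → C1, C5 cannot be enforced without a join — not preserved.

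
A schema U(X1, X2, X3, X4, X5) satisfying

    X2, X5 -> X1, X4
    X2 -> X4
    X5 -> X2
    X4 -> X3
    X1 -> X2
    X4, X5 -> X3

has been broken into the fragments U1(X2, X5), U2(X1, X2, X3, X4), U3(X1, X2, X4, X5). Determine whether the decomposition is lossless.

Yes

Chase test. Columns are X1, X2, X3, X4, X5; row i has aⱼ where attribute j ∈ Ui, else bᵢⱼ.
Initial tableau (one row per fragment):
  row 1: b11 a2 b13 b14 a5
  row 2: a1 a2 a3 a4 b25
  row 3: a1 a2 b33 a4 a5
Rows 1 and 3 agree on X2, X5; apply X2, X5→X1, X4 and equate their X1, X4 entries.
Rows 1 and 2 agree on X4; apply X4→X3 and equate their X3 entries.
Rows 1 and 3 agree on X4; apply X4→X3 and equate their X3 entries.
Row 1 is now all distinguished symbols — the join is lossless.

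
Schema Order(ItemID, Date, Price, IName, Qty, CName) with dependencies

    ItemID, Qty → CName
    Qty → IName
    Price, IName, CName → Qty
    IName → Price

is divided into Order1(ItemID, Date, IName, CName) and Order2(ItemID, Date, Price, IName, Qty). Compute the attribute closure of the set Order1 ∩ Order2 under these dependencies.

Order1 ∩ Order2 = {ItemID, Date, IName}.
IName → Price applies, adding Price
Closure: {ItemID, Date, Price, IName}.

ItemID, Date, Price, IName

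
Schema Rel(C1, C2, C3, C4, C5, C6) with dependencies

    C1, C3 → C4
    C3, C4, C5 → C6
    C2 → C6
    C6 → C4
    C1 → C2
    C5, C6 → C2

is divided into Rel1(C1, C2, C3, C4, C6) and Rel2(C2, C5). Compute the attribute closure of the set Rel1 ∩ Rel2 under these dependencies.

Rel1 ∩ Rel2 = {C2}.
C2 → C6 applies, adding C6
C6 → C4 applies, adding C4
Closure: {C2, C4, C6}.

C2, C4, C6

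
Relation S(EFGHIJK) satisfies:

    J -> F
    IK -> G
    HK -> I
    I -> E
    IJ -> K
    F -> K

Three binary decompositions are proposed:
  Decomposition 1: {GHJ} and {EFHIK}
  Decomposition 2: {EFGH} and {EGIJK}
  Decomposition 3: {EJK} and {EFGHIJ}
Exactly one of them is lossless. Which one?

Decomposition 1: common = {H}, closure = {H} → lossy.
Decomposition 2: common = {EG}, closure = {EG} → lossy.
Decomposition 3: common = {EJ}, closure = {EFJK} → lossless.

Decomposition 3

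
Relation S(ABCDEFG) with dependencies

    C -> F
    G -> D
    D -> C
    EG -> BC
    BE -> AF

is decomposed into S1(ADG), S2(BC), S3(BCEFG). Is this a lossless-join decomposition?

No

Chase test. Columns are ABCDEFG; row i has aⱼ where attribute j ∈ Si, else bᵢⱼ.
Initial tableau (one row per fragment):
  row 1: a1 b12 b13 a4 b15 b16 a7
  row 2: b21 a2 a3 b24 b25 b26 b27
  row 3: b31 a2 a3 b34 a5 a6 a7
Rows 2 and 3 agree on C; apply C→F and equate their F entries.
Rows 1 and 3 agree on G; apply G→D and equate their D entries.
Rows 1 and 3 agree on D; apply D→C and equate their C entries.
Rows 1 and 2 agree on C; apply C→F and equate their F entries.
No row becomes fully distinguished — the join is lossy.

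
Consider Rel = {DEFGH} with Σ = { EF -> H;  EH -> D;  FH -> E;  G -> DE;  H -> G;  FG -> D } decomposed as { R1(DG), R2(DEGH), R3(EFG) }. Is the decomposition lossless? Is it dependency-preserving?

lossy and not dependency-preserving

Lossless test (chase): Rows 1 and 2 agree on G; apply G→DE and equate their DE entries. Rows 1 and 3 agree on G; apply G→DE and equate their DE entries. No row becomes fully distinguished — the join is lossy.
Dependency preservation: the restricted closure of {EF} across the fragments never reaches {H}, so EF → H cannot be enforced without a join — not preserved.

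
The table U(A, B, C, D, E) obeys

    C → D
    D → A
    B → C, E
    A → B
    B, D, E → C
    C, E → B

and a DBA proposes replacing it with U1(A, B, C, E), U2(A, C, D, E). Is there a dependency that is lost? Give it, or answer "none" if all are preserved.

C → D lies within U2.
D → A lies within U2.
B → C, E lies within U1.
A → B lies within U1.
B, D, E → C: restricted closure across fragments reaches C.
C, E → B lies within U1.
Every dependency is enforceable on the fragments, so the decomposition is dependency-preserving.

none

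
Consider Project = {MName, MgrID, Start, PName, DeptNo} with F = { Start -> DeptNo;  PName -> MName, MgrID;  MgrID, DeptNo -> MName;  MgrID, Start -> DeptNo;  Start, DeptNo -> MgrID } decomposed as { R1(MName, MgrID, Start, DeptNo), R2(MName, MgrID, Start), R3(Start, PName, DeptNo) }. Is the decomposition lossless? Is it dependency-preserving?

lossless but not dependency-preserving

Lossless test (chase): Rows 1 and 2 agree on Start; apply Start→DeptNo and equate their DeptNo entries. Rows 1 and 3 agree on Start, DeptNo; apply Start, DeptNo→MgrID and equate their MgrID entries. Rows 1 and 3 agree on MgrID, DeptNo; apply MgrID, DeptNo→MName and equate their MName entries. Row 3 is now all distinguished symbols — the join is lossless.
Dependency preservation: the restricted closure of {PName} across the fragments never reaches {MName, MgrID}, so PName → MName, MgrID cannot be enforced without a join — not preserved.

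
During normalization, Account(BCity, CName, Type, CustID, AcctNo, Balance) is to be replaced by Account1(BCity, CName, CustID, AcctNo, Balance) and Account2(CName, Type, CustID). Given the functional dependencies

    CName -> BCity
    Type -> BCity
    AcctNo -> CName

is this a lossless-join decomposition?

No

Common attributes: Account1 ∩ Account2 = {CName, CustID}.
Closure of {CName, CustID}: CName → BCity applies, adding BCity. So (CName, CustID)⁺ = {BCity, CName, CustID}.
The closure contains neither all of Account1 = {BCity, CName, CustID, AcctNo, Balance} nor all of Account2 = {CName, Type, CustID}, so the common attributes are not a superkey of either fragment. The join is lossy.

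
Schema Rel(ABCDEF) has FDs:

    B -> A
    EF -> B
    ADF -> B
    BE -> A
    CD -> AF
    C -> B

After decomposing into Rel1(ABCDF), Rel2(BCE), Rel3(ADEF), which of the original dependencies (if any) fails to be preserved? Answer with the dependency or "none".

EF -> B

Check EF → B: no single fragment contains all of {BEF}, and the restricted closure of {EF} across the fragments never reaches {B}.
B → A is preserved.
ADF → B is preserved.
BE → A is preserved.
CD → AF is preserved.
C → B is preserved.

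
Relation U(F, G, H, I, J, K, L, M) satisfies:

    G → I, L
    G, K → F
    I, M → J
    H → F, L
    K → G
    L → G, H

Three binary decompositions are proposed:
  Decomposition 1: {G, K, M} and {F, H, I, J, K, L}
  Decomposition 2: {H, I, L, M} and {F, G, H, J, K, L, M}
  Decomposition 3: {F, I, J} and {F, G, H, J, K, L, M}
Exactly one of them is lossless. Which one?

Decomposition 1: common = {K}, closure = {F, G, H, I, K, L} → lossy.
Decomposition 2: common = {H, L, M}, closure = {F, G, H, I, J, L, M} → lossless.
Decomposition 3: common = {F, J}, closure = {F, J} → lossy.

Decomposition 2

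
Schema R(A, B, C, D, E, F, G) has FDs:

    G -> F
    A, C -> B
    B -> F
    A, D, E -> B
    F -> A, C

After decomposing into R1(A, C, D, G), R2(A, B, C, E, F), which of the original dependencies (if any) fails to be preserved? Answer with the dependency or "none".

Check A, D, E → B: no single fragment contains all of {A, B, D, E}, and the restricted closure of {A, D, E} across the fragments never reaches {B}.
G → F is preserved.
A, C → B is preserved.
B → F is preserved.
F → A, C is preserved.

A, D, E -> B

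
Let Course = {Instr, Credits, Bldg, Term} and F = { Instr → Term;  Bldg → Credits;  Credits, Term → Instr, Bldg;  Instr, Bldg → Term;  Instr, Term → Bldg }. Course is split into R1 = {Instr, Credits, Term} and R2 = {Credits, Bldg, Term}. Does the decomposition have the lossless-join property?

Yes

Common attributes: R1 ∩ R2 = {Credits, Term}.
Closure of {Credits, Term}: Credits, Term → Instr, Bldg applies, adding Instr, Bldg. So (Credits, Term)⁺ = {Instr, Credits, Bldg, Term}.
This closure contains every attribute of R1, so R1 ∩ R2 → R1. The join is lossless.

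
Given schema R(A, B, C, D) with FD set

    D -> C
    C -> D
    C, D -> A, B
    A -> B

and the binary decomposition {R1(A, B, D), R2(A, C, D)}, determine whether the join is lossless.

Yes

Common attributes: R1 ∩ R2 = {A, D}.
Closure of {A, D}: D → C applies, adding C; C, D → A, B applies, adding B. So (A, D)⁺ = {A, B, C, D}.
This closure contains every attribute of R1, so R1 ∩ R2 → R1. The join is lossless.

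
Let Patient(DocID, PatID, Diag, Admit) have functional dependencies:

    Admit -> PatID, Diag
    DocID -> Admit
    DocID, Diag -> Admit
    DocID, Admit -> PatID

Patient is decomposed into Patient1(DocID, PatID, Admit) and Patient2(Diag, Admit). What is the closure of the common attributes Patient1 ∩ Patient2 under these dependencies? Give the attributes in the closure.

Patient1 ∩ Patient2 = {Admit}.
Admit → PatID, Diag applies, adding PatID, Diag
Closure: {PatID, Diag, Admit}.

PatID, Diag, Admit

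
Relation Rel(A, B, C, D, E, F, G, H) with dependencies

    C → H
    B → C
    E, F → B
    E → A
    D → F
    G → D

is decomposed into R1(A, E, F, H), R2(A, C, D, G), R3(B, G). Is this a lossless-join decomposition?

Chase test. Columns are A, B, C, D, E, F, G, H; row i has aⱼ where attribute j ∈ Ri, else bᵢⱼ.
Initial tableau (one row per fragment):
  row 1: a1 b12 b13 b14 a5 a6 b17 a8
  row 2: a1 b22 a3 a4 b25 b26 a7 b28
  row 3: b31 a2 b33 b34 b35 b36 a7 b38
Rows 2 and 3 agree on G; apply G→D and equate their D entries.
Rows 2 and 3 agree on D; apply D→F and equate their F entries.
No row becomes fully distinguished — the join is lossy.

No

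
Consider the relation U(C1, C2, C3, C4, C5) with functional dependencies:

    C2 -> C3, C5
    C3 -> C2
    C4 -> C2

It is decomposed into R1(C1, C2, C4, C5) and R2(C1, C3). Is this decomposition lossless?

Common attributes: R1 ∩ R2 = {C1}.
No dependency enlarges {C1}, so (C1)⁺ = {C1}.
The closure contains neither all of R1 = {C1, C2, C4, C5} nor all of R2 = {C1, C3}, so the common attributes are not a superkey of either fragment. The join is lossy.

No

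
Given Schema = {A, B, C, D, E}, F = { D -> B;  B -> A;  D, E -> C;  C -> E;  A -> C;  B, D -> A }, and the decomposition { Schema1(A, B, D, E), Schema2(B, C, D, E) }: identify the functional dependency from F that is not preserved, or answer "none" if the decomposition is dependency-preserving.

Check A → C: no single fragment contains all of {A, C}, and the restricted closure of {A} across the fragments never reaches {C}.
D → B is preserved.
B → A is preserved.
D, E → C is preserved.
C → E is preserved.
B, D → A is preserved.

A -> C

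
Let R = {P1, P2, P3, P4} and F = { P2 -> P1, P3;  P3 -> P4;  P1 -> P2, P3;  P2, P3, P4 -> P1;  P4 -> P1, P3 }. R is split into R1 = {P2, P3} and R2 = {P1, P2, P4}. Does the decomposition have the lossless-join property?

Yes

Common attributes: R1 ∩ R2 = {P2}.
Closure of {P2}: P2 → P1, P3 applies, adding P1, P3; P3 → P4 applies, adding P4. So (P2)⁺ = {P1, P2, P3, P4}.
This closure contains every attribute of R1, so R1 ∩ R2 → R1. The join is lossless.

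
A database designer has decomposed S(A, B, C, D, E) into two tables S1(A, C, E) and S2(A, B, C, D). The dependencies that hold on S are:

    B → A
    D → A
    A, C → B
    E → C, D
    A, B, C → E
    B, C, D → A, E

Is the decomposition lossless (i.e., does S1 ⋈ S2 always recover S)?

Common attributes: S1 ∩ S2 = {A, C}.
Closure of {A, C}: A, C → B applies, adding B; A, B, C → E applies, adding E; E → C, D applies, adding D. So (A, C)⁺ = {A, B, C, D, E}.
This closure contains every attribute of S1, so S1 ∩ S2 → S1. The join is lossless.

Yes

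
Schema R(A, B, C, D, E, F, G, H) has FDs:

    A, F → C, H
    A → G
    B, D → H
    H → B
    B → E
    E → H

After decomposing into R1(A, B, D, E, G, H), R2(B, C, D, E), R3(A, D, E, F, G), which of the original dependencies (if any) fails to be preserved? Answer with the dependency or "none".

Check A, F → C, H: no single fragment contains all of {A, C, F, H}, and the restricted closure of {A, F} across the fragments never reaches {C, H}.
A → G is preserved.
B, D → H is preserved.
H → B is preserved.
B → E is preserved.
E → H is preserved.

A, F → C, H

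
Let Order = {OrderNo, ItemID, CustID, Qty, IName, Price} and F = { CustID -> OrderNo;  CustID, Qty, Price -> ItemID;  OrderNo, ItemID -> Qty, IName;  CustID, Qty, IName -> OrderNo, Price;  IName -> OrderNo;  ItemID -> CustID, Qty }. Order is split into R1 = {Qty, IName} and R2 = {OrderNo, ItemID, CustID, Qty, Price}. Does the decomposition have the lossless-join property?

Common attributes: R1 ∩ R2 = {Qty}.
No dependency enlarges {Qty}, so (Qty)⁺ = {Qty}.
The closure contains neither all of R1 = {Qty, IName} nor all of R2 = {OrderNo, ItemID, CustID, Qty, Price}, so the common attributes are not a superkey of either fragment. The join is lossy.

No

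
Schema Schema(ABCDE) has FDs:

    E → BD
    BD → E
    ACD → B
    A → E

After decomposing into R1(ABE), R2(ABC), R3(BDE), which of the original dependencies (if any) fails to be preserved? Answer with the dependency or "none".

none

E → BD lies within R3.
BD → E lies within R3.
ACD → B: restricted closure across fragments reaches B.
A → E lies within R1.
Every dependency is enforceable on the fragments, so the decomposition is dependency-preserving.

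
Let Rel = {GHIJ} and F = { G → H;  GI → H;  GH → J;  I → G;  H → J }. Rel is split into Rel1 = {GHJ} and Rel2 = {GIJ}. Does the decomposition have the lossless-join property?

Common attributes: Rel1 ∩ Rel2 = {GJ}.
Closure of {GJ}: G → H applies, adding H. So (GJ)⁺ = {GHJ}.
This closure contains every attribute of Rel1, so Rel1 ∩ Rel2 → Rel1. The join is lossless.

Yes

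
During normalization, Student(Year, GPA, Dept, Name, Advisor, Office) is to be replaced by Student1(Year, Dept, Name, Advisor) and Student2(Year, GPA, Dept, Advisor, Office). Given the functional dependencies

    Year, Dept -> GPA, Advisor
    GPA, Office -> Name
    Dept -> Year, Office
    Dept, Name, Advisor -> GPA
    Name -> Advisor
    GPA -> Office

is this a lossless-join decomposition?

Common attributes: Student1 ∩ Student2 = {Year, Dept, Advisor}.
Closure of {Year, Dept, Advisor}: Year, Dept → GPA, Advisor applies, adding GPA; Dept → Year, Office applies, adding Office; GPA, Office → Name applies, adding Name. So (Year, Dept, Advisor)⁺ = {Year, GPA, Dept, Name, Advisor, Office}.
This closure contains every attribute of Student1, so Student1 ∩ Student2 → Student1. The join is lossless.

Yes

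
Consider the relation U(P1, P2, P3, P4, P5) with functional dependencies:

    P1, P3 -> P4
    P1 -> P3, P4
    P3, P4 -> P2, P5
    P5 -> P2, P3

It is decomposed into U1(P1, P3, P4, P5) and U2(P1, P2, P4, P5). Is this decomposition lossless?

Common attributes: U1 ∩ U2 = {P1, P4, P5}.
Closure of {P1, P4, P5}: P1 → P3, P4 applies, adding P3; P3, P4 → P2, P5 applies, adding P2. So (P1, P4, P5)⁺ = {P1, P2, P3, P4, P5}.
This closure contains every attribute of U1, so U1 ∩ U2 → U1. The join is lossless.

Yes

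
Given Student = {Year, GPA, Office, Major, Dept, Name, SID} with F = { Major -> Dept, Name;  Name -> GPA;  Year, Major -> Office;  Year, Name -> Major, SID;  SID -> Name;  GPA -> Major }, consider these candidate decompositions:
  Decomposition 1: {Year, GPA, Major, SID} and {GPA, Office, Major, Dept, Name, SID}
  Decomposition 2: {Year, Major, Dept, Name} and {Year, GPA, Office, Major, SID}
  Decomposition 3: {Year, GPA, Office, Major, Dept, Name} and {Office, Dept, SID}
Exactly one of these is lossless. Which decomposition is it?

Decomposition 2

Decomposition 1: common = {GPA, Major, SID}, closure = {GPA, Major, Dept, Name, SID} → lossy.
Decomposition 2: common = {Year, Major}, closure = {Year, GPA, Office, Major, Dept, Name, SID} → lossless.
Decomposition 3: common = {Office, Dept}, closure = {Office, Dept} → lossy.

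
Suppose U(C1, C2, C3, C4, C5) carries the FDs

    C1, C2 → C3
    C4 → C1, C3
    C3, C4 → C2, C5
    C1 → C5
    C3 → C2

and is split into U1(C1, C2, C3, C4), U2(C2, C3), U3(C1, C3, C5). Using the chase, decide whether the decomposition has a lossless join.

Chase test. Columns are C1, C2, C3, C4, C5; row i has aⱼ where attribute j ∈ Ui, else bᵢⱼ.
Initial tableau (one row per fragment):
  row 1: a1 a2 a3 a4 b15
  row 2: b21 a2 a3 b24 b25
  row 3: a1 b32 a3 b34 a5
Rows 1 and 3 agree on C1; apply C1→C5 and equate their C5 entries.
Rows 1 and 3 agree on C3; apply C3→C2 and equate their C2 entries.
Row 1 is now all distinguished symbols — the join is lossless.

Yes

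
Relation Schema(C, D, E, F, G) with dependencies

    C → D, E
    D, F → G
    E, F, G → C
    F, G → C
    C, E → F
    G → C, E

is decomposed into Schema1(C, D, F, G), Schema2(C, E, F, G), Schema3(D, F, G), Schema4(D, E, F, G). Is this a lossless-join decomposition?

Chase test. Columns are C, D, E, F, G; row i has aⱼ where attribute j ∈ Schemai, else bᵢⱼ.
Initial tableau (one row per fragment):
  row 1: a1 a2 b13 a4 a5
  row 2: a1 b22 a3 a4 a5
  row 3: b31 a2 b33 a4 a5
  row 4: b41 a2 a3 a4 a5
Rows 1 and 2 agree on C; apply C→D, E and equate their D, E entries.
Rows 1 and 4 agree on E, F, G; apply E, F, G→C and equate their C entries.
Rows 1 and 3 agree on F, G; apply F, G→C and equate their C entries.
Rows 1 and 3 agree on G; apply G→C, E and equate their C, E entries.
Row 1 is now all distinguished symbols — the join is lossless.

Yes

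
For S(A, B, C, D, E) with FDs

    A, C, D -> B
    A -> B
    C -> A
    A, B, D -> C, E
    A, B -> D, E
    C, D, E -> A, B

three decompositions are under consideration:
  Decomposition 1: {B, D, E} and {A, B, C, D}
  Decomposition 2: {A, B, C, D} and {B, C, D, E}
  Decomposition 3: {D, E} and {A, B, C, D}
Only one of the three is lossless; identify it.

Decomposition 1: common = {B, D}, closure = {B, D} → lossy.
Decomposition 2: common = {B, C, D}, closure = {A, B, C, D, E} → lossless.
Decomposition 3: common = {D}, closure = {D} → lossy.

Decomposition 2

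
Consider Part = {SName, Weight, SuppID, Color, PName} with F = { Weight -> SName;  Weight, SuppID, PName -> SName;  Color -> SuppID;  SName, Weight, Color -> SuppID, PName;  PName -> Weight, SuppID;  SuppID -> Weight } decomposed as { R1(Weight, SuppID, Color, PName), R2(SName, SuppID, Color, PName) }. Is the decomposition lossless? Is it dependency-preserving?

lossless but not dependency-preserving

Lossless test: (SuppID, Color, PName)⁺ = {SName, Weight, SuppID, Color, PName}, which contains all of one fragment — lossless.
Dependency preservation: the restricted closure of {Weight} across the fragments never reaches {SName}, so Weight → SName cannot be enforced without a join — not preserved.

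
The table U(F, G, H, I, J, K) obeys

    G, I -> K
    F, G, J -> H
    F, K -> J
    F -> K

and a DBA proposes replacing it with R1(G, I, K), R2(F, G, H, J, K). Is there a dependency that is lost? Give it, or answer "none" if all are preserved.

G, I → K lies within R1.
F, G, J → H lies within R2.
F, K → J lies within R2.
F → K lies within R2.
Every dependency is enforceable on the fragments, so the decomposition is dependency-preserving.

none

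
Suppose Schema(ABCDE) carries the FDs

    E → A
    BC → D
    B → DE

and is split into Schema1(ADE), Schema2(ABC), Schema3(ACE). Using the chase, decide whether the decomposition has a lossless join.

Chase test. Columns are ABCDE; row i has aⱼ where attribute j ∈ Schemai, else bᵢⱼ.
Initial tableau (one row per fragment):
  row 1: a1 b12 b13 a4 a5
  row 2: a1 a2 a3 b24 b25
  row 3: a1 b32 a3 b34 a5
No row becomes fully distinguished — the join is lossy.

No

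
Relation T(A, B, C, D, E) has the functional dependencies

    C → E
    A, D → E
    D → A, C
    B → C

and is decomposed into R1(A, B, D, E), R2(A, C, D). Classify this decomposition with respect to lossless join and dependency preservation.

lossless but not dependency-preserving

Lossless test: (A, D)⁺ = {A, C, D, E}, which contains all of one fragment — lossless.
Dependency preservation: the restricted closure of {C} across the fragments never reaches {E}, so C → E cannot be enforced without a join — not preserved.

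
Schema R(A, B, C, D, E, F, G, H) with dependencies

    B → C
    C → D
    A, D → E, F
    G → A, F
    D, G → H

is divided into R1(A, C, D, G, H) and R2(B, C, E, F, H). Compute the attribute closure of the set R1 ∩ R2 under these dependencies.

C, D, H

R1 ∩ R2 = {C, H}.
C → D applies, adding D
Closure: {C, D, H}.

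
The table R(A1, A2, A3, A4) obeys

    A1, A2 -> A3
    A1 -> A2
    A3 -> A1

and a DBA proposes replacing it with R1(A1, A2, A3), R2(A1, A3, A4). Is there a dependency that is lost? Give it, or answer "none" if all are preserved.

A1, A2 → A3 lies within R1.
A1 → A2 lies within R1.
A3 → A1 lies within R1.
Every dependency is enforceable on the fragments, so the decomposition is dependency-preserving.

none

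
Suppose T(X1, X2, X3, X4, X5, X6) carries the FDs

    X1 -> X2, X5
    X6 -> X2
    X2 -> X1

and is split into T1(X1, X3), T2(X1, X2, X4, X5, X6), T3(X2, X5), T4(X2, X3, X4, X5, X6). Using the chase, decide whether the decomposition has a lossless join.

Chase test. Columns are X1, X2, X3, X4, X5, X6; row i has aⱼ where attribute j ∈ Ti, else bᵢⱼ.
Initial tableau (one row per fragment):
  row 1: a1 b12 a3 b14 b15 b16
  row 2: a1 a2 b23 a4 a5 a6
  row 3: b31 a2 b33 b34 a5 b36
  row 4: b41 a2 a3 a4 a5 a6
Rows 1 and 2 agree on X1; apply X1→X2, X5 and equate their X2, X5 entries.
Rows 1 and 3 agree on X2; apply X2→X1 and equate their X1 entries.
Rows 1 and 4 agree on X2; apply X2→X1 and equate their X1 entries.
Row 4 is now all distinguished symbols — the join is lossless.

Yes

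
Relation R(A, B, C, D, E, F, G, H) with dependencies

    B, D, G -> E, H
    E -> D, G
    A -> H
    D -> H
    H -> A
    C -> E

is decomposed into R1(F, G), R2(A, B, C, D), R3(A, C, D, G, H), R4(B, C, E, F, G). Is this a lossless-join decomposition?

Yes

Chase test. Columns are A, B, C, D, E, F, G, H; row i has aⱼ where attribute j ∈ Ri, else bᵢⱼ.
Initial tableau (one row per fragment):
  row 1: b11 b12 b13 b14 b15 a6 a7 b18
  row 2: a1 a2 a3 a4 b25 b26 b27 b28
  row 3: a1 b32 a3 a4 b35 b36 a7 a8
  row 4: b41 a2 a3 b44 a5 a6 a7 b48
Rows 2 and 3 agree on A; apply A→H and equate their H entries.
Rows 2 and 3 agree on C; apply C→E and equate their E entries.
Rows 2 and 4 agree on C; apply C→E and equate their E entries.
Rows 2 and 3 agree on E; apply E→D, G and equate their D, G entries.
Rows 2 and 4 agree on E; apply E→D, G and equate their D, G entries.
Rows 2 and 4 agree on D; apply D→H and equate their H entries.
Rows 2 and 4 agree on H; apply H→A and equate their A entries.
Row 4 is now all distinguished symbols — the join is lossless.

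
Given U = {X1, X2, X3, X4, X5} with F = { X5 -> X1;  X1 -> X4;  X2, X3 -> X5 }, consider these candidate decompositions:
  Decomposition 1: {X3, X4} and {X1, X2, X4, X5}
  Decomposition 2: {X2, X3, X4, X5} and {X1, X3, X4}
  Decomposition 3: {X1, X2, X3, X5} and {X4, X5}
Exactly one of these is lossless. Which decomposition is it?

Decomposition 3

Decomposition 1: common = {X4}, closure = {X4} → lossy.
Decomposition 2: common = {X3, X4}, closure = {X3, X4} → lossy.
Decomposition 3: common = {X5}, closure = {X1, X4, X5} → lossless.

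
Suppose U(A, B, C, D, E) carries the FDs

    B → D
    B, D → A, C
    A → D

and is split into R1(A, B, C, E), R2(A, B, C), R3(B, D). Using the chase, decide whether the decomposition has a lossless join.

Yes

Chase test. Columns are A, B, C, D, E; row i has aⱼ where attribute j ∈ Ri, else bᵢⱼ.
Initial tableau (one row per fragment):
  row 1: a1 a2 a3 b14 a5
  row 2: a1 a2 a3 b24 b25
  row 3: b31 a2 b33 a4 b35
Rows 1 and 2 agree on B; apply B→D and equate their D entries.
Rows 1 and 3 agree on B; apply B→D and equate their D entries.
Rows 1 and 3 agree on B, D; apply B, D→A, C and equate their A, C entries.
Row 1 is now all distinguished symbols — the join is lossless.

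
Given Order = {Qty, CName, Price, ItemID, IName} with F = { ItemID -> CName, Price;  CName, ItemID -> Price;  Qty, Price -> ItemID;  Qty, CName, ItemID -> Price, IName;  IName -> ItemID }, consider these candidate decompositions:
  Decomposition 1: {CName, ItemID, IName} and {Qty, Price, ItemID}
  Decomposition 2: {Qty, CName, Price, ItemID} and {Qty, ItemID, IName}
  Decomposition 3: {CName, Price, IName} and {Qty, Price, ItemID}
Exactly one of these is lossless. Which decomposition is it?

Decomposition 2

Decomposition 1: common = {ItemID}, closure = {CName, Price, ItemID} → lossy.
Decomposition 2: common = {Qty, ItemID}, closure = {Qty, CName, Price, ItemID, IName} → lossless.
Decomposition 3: common = {Price}, closure = {Price} → lossy.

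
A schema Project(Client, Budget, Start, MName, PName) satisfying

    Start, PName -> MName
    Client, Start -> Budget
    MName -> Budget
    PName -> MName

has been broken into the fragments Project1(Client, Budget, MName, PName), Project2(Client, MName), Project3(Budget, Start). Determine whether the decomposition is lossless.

No

Chase test. Columns are Client, Budget, Start, MName, PName; row i has aⱼ where attribute j ∈ Projecti, else bᵢⱼ.
Initial tableau (one row per fragment):
  row 1: a1 a2 b13 a4 a5
  row 2: a1 b22 b23 a4 b25
  row 3: b31 a2 a3 b34 b35
Rows 1 and 2 agree on MName; apply MName→Budget and equate their Budget entries.
No row becomes fully distinguished — the join is lossy.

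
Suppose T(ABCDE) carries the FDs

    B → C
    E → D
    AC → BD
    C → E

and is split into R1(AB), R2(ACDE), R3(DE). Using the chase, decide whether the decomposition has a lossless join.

Chase test. Columns are ABCDE; row i has aⱼ where attribute j ∈ Ri, else bᵢⱼ.
Initial tableau (one row per fragment):
  row 1: a1 a2 b13 b14 b15
  row 2: a1 b22 a3 a4 a5
  row 3: b31 b32 b33 a4 a5
No row becomes fully distinguished — the join is lossy.

No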